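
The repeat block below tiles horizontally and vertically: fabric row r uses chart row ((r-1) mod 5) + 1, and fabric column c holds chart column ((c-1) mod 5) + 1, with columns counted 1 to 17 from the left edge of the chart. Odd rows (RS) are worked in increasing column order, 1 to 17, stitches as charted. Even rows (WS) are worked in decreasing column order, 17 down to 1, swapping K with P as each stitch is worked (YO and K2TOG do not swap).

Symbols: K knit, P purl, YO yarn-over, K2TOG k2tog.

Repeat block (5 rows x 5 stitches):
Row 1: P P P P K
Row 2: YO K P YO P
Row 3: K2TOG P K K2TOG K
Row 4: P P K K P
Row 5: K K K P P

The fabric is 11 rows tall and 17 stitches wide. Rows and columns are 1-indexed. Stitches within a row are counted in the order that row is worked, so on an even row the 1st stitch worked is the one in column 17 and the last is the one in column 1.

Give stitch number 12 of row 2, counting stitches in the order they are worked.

Row 2: (2-1) mod 5 = 1, so use chart row 2. Even row -> WS.
Chart row 2 tiled across columns 1-17: YO K P YO P YO K P YO P YO K P YO P YO K
Wrong side: read the tiled row from column 17 down to 1 and exchange K with P (leave YO, K2TOG).
Row 2 as worked: P YO K YO K P YO K YO K P YO K YO K P YO
Counting 12 along the worked row gives YO.

Result:
YO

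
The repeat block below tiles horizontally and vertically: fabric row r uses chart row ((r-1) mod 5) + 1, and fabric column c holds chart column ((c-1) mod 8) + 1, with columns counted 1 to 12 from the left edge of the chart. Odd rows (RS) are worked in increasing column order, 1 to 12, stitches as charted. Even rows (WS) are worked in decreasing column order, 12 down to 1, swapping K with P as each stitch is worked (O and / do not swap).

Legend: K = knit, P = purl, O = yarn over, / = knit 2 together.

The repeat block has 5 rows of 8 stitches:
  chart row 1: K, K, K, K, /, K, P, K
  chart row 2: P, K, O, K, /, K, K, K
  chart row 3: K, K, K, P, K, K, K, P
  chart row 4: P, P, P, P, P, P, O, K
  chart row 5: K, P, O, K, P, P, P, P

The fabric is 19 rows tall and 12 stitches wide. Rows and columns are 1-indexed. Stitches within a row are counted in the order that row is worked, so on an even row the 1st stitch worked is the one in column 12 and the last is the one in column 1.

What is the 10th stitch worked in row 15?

== STITCH ==
P

Derivation:
For row 15: chart row = ((15-1) mod 5) + 1 = 5; this is a RS (odd) row.
Chart row 5 tiled across columns 1-12: K P O K P P P P K P O K
Right side: take the tiled row as-is (worked left to right from column 1).
Stitch 10 in working order -> P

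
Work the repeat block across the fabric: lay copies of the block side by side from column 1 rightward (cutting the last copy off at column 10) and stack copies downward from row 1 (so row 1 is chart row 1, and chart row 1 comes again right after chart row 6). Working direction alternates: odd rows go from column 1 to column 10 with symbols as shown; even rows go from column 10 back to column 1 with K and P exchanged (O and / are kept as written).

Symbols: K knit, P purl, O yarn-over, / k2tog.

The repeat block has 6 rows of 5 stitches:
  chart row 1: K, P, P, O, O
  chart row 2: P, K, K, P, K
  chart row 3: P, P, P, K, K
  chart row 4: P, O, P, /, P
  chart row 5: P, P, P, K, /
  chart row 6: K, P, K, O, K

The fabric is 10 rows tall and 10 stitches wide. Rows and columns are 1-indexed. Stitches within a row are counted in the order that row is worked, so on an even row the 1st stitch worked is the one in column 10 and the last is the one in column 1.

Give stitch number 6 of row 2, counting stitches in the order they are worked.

Row 2: (2-1) mod 6 = 1, so use chart row 2. Even row -> WS.
Chart row 2 tiled across columns 1-10: P K K P K P K K P K
Wrong side: read the tiled row from column 10 down to 1 and exchange K with P (leave O, /).
Row 2 as worked: P K P P K P K P P K
The 6th stitch worked is P.

Stitch:
P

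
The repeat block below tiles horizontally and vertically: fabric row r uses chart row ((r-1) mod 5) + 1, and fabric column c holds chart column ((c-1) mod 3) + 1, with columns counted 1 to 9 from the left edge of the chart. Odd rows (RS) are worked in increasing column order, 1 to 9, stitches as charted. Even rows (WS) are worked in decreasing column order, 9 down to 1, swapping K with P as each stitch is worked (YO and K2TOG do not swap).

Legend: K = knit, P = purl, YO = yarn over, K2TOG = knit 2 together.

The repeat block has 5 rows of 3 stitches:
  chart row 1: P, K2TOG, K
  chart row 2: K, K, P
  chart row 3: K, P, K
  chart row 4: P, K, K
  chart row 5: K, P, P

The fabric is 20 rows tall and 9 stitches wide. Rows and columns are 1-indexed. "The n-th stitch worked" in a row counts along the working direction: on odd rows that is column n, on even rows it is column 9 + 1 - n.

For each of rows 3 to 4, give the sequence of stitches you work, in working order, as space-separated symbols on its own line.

Row 3: chart row 3, RS - tile across columns 1-9 and work as-is.
Row 4: chart row 4, WS - tiled (columns 1-9): P K K P K K P K K; work from column 9 back to 1 with K<->P swapped.

Result:
K P K K P K K P K
P P K P P K P P K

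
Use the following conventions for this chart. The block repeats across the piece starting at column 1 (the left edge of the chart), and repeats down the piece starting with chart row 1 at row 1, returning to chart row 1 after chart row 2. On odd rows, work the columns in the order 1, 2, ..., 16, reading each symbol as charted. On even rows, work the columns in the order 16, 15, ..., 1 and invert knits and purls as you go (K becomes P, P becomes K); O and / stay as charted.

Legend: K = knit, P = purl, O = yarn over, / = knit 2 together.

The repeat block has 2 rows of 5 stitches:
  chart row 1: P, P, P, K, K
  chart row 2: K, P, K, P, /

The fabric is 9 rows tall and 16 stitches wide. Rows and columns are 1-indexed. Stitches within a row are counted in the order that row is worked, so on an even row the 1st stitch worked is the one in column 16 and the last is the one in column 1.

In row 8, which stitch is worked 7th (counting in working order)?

Stitch:
/

Derivation:
Row 8: (8-1) mod 2 = 1, so use chart row 2. Even row -> WS.
Chart row 2 tiled across columns 1-16: K P K P / K P K P / K P K P / K
WS: work from column 16 back to column 1 (reverse the tiled row), swapping K<->P (O and / unchanged).
Row 8 as worked: P / K P K P / K P K P / K P K P
Counting 7 along the worked row gives /.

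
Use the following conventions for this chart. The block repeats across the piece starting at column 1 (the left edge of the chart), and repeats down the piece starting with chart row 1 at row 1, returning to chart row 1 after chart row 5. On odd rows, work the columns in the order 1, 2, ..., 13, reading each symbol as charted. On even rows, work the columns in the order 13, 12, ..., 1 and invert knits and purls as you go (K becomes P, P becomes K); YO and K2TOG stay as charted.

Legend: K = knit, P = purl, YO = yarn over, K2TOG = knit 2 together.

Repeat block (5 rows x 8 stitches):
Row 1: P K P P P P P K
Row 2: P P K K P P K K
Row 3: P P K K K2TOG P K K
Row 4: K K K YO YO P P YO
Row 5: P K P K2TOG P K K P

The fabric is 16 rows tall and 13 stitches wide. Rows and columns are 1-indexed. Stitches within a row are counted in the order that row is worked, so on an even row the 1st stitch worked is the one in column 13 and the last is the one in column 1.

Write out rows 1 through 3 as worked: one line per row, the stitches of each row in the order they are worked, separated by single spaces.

Result:
P K P P P P P K P K P P P
K P P K K P P K K P P K K
P P K K K2TOG P K K P P K K K2TOG

Derivation:
Row 1: chart row 1, RS - tile across columns 1-13 and work as-is.
Row 2: chart row 2, WS - tiled (columns 1-13): P P K K P P K K P P K K P; work from column 13 back to 1 with K<->P swapped.
Row 3: chart row 3, RS - tile across columns 1-13 and work as-is.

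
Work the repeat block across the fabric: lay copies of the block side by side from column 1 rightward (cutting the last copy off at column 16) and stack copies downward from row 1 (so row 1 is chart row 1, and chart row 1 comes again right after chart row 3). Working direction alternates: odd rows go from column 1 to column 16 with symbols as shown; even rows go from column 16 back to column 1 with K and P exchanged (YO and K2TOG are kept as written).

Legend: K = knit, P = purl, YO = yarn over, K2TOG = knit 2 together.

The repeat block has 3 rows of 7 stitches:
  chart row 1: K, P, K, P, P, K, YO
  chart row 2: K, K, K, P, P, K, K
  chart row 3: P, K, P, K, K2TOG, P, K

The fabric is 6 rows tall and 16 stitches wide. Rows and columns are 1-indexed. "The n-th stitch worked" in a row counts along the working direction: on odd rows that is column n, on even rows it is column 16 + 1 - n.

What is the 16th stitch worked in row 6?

Row 6: (6-1) mod 3 = 2, so use chart row 3. Even row -> WS.
Chart row 3 tiled across columns 1-16: P K P K K2TOG P K P K P K K2TOG P K P K
WS: work from column 16 back to column 1 (reverse the tiled row), swapping K<->P (YO and K2TOG unchanged).
Row 6 as worked: P K P K K2TOG P K P K P K K2TOG P K P K
Counting 16 along the worked row gives K.

== STITCH ==
K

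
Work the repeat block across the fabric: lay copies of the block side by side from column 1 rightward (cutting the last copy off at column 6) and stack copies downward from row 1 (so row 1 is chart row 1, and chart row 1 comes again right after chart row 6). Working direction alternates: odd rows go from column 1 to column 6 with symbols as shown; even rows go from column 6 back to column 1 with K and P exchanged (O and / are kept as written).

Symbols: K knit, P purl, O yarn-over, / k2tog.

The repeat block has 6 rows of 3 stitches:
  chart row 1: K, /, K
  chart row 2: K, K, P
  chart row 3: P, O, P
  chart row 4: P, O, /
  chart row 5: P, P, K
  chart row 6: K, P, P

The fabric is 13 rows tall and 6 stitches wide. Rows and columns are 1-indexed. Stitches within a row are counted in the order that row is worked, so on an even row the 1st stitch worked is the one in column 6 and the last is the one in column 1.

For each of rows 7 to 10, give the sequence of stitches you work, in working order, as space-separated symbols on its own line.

Row 7: chart row 1, RS - tile across columns 1-6 and work as-is.
Row 8: chart row 2, WS - tiled (columns 1-6): K K P K K P; work from column 6 back to 1 with K<->P swapped.
Row 9: chart row 3, RS - tile across columns 1-6 and work as-is.
Row 10: chart row 4, WS - tiled (columns 1-6): P O / P O /; work from column 6 back to 1 with K<->P swapped.

Result:
K / K K / K
K P P K P P
P O P P O P
/ O K / O K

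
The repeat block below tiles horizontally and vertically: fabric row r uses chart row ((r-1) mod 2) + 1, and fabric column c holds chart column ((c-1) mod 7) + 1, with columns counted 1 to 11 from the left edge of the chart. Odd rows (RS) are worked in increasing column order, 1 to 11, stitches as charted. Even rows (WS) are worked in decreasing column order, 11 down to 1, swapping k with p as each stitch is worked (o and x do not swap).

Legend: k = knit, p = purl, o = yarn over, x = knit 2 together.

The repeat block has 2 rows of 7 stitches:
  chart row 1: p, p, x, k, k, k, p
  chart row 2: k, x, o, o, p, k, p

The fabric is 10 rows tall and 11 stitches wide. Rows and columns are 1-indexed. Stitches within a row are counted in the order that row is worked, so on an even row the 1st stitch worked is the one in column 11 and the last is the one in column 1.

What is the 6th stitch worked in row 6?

Row 6: (6-1) mod 2 = 1, so use chart row 2. Even row -> WS.
Chart row 2 tiled across columns 1-11: k x o o p k p k x o o
WS row: flip the tiled sequence (start at column 11) and apply k<->p; o and x stay.
Row 6 as worked: o o x p k p k o o x p
Counting 6 along the worked row gives p.

== STITCH ==
p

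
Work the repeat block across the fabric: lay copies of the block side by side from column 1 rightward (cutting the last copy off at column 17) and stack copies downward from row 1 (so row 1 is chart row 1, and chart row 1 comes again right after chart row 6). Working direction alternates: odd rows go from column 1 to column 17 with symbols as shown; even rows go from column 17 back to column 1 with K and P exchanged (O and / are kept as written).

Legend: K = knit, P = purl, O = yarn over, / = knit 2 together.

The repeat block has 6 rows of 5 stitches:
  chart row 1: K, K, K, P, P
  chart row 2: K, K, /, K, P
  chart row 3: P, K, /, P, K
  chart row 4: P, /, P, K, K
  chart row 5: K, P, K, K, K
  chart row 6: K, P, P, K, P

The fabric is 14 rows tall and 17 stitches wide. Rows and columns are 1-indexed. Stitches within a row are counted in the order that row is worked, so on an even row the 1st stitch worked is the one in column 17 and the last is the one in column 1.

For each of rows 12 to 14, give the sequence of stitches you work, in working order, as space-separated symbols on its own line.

== ROWS AS WORKED ==
K P K P K K P K P K K P K P K K P
K K K P P K K K P P K K K P P K K
P P K P / P P K P / P P K P / P P

Derivation:
Row 12: chart row 6, WS - tiled (columns 1-17): K P P K P K P P K P K P P K P K P; work from column 17 back to 1 with K<->P swapped.
Row 13: chart row 1, RS - tile across columns 1-17 and work as-is.
Row 14: chart row 2, WS - tiled (columns 1-17): K K / K P K K / K P K K / K P K K; work from column 17 back to 1 with K<->P swapped.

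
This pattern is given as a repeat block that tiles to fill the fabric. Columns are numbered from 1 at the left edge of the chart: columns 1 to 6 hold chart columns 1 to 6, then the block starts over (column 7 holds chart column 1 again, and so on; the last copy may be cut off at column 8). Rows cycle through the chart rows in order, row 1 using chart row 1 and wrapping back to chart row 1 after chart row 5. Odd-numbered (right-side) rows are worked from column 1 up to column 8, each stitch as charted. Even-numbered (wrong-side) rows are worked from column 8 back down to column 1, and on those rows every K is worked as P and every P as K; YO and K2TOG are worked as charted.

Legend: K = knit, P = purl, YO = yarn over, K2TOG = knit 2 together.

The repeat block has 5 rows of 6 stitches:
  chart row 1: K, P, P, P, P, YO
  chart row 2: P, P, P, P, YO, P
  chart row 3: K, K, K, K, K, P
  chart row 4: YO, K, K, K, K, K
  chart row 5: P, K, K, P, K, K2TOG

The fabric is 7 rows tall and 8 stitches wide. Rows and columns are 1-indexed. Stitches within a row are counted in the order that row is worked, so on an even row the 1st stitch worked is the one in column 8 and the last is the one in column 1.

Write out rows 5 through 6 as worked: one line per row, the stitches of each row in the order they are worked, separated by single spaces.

== ROWS AS WORKED ==
P K K P K K2TOG P K
K P YO K K K K P

Derivation:
Row 5: chart row 5, RS - tile across columns 1-8 and work as-is.
Row 6: chart row 1, WS - tiled (columns 1-8): K P P P P YO K P; work from column 8 back to 1 with K<->P swapped.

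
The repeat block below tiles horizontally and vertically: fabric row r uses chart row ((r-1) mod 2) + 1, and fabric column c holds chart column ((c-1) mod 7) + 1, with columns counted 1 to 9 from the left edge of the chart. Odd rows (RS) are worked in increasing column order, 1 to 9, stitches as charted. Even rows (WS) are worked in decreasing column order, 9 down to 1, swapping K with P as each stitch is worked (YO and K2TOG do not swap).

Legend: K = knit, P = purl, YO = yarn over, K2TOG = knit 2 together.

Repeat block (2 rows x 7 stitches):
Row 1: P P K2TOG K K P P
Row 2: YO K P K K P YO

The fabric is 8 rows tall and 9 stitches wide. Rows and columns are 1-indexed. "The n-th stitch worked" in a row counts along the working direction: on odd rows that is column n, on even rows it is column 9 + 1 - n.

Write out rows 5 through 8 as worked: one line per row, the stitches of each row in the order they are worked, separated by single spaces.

== ROWS AS WORKED ==
P P K2TOG K K P P P P
P YO YO K P P K P YO
P P K2TOG K K P P P P
P YO YO K P P K P YO

Derivation:
Row 5: chart row 1, RS - tile across columns 1-9 and work as-is.
Row 6: chart row 2, WS - tiled (columns 1-9): YO K P K K P YO YO K; work from column 9 back to 1 with K<->P swapped.
Row 7: chart row 1, RS - tile across columns 1-9 and work as-is.
Row 8: chart row 2, WS - tiled (columns 1-9): YO K P K K P YO YO K; work from column 9 back to 1 with K<->P swapped.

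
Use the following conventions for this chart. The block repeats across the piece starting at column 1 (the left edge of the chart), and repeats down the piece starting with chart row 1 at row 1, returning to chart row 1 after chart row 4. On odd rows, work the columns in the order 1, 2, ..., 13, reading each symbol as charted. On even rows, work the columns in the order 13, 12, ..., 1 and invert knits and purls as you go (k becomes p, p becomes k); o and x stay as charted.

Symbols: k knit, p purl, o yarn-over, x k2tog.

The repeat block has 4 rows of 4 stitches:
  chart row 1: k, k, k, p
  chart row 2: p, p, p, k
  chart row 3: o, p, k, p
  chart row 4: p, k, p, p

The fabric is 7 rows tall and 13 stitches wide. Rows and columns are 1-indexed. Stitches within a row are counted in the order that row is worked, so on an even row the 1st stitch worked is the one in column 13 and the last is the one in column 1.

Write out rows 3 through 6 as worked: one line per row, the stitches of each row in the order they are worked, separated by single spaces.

Result:
o p k p o p k p o p k p o
k k k p k k k p k k k p k
k k k p k k k p k k k p k
k p k k k p k k k p k k k

Derivation:
Row 3: chart row 3, RS - tile across columns 1-13 and work as-is.
Row 4: chart row 4, WS - tiled (columns 1-13): p k p p p k p p p k p p p; work from column 13 back to 1 with k<->p swapped.
Row 5: chart row 1, RS - tile across columns 1-13 and work as-is.
Row 6: chart row 2, WS - tiled (columns 1-13): p p p k p p p k p p p k p; work from column 13 back to 1 with k<->p swapped.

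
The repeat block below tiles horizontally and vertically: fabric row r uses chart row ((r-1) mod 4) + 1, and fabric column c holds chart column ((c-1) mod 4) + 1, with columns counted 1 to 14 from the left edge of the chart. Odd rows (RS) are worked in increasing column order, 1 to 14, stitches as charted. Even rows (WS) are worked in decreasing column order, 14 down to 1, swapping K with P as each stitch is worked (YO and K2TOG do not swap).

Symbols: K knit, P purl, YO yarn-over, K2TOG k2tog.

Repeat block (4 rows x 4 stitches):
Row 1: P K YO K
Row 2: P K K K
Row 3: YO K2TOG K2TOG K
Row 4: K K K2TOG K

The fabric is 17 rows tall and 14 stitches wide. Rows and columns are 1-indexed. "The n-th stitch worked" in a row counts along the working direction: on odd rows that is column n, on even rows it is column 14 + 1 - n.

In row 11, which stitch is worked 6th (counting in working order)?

== STITCH ==
K2TOG

Derivation:
For row 11: chart row = ((11-1) mod 4) + 1 = 3; this is a RS (odd) row.
Chart row 3 tiled across columns 1-14: YO K2TOG K2TOG K YO K2TOG K2TOG K YO K2TOG K2TOG K YO K2TOG
RS: work column 1 to column 14, symbols as charted — the tiled row is the row as worked.
The 6th stitch worked is K2TOG.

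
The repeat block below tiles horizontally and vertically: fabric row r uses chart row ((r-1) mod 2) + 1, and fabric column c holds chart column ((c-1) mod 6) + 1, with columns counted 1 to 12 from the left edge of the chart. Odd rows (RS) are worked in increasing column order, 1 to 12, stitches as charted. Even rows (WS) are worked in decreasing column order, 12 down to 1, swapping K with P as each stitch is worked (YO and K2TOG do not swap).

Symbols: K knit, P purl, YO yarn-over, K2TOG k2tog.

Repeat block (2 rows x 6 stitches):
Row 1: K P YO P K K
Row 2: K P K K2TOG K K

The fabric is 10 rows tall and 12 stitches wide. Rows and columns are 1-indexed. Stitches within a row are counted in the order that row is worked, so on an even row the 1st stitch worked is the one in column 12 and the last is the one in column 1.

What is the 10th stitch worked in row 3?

Stitch:
P

Derivation:
For row 3: chart row = ((3-1) mod 2) + 1 = 1; this is a RS (odd) row.
Chart row 1 tiled across columns 1-12: K P YO P K K K P YO P K K
RS: work column 1 to column 12, symbols as charted — the tiled row is the row as worked.
The 10th stitch worked is P.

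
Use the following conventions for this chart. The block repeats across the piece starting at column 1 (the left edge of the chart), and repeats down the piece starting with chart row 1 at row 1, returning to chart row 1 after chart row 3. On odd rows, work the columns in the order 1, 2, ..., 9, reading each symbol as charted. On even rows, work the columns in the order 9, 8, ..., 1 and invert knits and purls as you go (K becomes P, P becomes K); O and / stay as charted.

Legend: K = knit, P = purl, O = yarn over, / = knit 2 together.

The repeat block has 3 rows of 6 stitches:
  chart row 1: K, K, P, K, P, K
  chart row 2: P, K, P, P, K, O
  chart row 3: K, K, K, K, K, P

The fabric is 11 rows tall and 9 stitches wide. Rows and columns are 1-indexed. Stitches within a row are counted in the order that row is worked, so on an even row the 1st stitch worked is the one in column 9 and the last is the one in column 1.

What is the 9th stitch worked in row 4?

Row 4 uses chart row ((4-1) mod 3)+1 = 1. Row 4 is even, so WS.
Chart row 1 tiled across columns 1-9: K K P K P K K K P
Wrong side: read the tiled row from column 9 down to 1 and exchange K with P (leave O, /).
Row 4 as worked: K P P P K P K P P
The 9th stitch worked is P.

Stitch:
P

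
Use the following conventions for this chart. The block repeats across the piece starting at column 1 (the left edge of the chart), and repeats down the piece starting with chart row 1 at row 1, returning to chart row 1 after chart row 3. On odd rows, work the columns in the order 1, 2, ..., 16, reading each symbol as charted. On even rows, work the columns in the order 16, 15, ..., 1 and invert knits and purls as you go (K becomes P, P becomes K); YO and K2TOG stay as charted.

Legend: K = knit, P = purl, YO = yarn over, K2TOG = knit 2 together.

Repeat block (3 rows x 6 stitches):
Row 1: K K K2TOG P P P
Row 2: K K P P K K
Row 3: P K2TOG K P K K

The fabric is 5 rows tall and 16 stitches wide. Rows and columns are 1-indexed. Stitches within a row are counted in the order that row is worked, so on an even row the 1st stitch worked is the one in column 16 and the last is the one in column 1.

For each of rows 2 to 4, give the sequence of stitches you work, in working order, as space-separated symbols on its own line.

Row 2: chart row 2, WS - tiled (columns 1-16): K K P P K K K K P P K K K K P P; work from column 16 back to 1 with K<->P swapped.
Row 3: chart row 3, RS - tile across columns 1-16 and work as-is.
Row 4: chart row 1, WS - tiled (columns 1-16): K K K2TOG P P P K K K2TOG P P P K K K2TOG P; work from column 16 back to 1 with K<->P swapped.

Result:
K K P P P P K K P P P P K K P P
P K2TOG K P K K P K2TOG K P K K P K2TOG K P
K K2TOG P P K K K K2TOG P P K K K K2TOG P P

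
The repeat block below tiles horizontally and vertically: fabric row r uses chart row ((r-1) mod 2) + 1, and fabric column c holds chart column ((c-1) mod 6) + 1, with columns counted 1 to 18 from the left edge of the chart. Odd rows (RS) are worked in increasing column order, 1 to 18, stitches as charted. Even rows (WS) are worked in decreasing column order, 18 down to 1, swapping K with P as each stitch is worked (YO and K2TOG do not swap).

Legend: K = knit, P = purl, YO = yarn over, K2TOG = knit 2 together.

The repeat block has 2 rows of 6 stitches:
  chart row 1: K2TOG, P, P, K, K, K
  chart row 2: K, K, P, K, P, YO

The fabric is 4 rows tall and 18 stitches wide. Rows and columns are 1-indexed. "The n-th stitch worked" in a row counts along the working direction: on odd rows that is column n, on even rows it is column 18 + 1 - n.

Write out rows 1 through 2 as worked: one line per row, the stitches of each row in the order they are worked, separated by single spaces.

Row 1: chart row 1, RS - tile across columns 1-18 and work as-is.
Row 2: chart row 2, WS - tiled (columns 1-18): K K P K P YO K K P K P YO K K P K P YO; work from column 18 back to 1 with K<->P swapped.

Rows as worked:
K2TOG P P K K K K2TOG P P K K K K2TOG P P K K K
YO K P K P P YO K P K P P YO K P K P P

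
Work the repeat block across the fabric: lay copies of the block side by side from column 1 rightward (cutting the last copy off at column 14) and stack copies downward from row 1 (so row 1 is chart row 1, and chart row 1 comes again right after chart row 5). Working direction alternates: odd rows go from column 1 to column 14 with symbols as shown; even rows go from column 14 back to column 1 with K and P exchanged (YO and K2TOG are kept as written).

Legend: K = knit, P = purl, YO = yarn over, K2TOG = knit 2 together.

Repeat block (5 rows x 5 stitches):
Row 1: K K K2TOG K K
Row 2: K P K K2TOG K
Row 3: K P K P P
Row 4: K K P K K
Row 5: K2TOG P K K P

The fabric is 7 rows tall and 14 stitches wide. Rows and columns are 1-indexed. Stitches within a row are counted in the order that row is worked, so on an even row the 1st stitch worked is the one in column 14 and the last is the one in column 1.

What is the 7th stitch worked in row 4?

Row 4 uses chart row ((4-1) mod 5)+1 = 4. Row 4 is even, so WS.
Chart row 4 tiled across columns 1-14: K K P K K K K P K K K K P K
WS: work from column 14 back to column 1 (reverse the tiled row), swapping K<->P (YO and K2TOG unchanged).
Row 4 as worked: P K P P P P K P P P P K P P
Stitch 7 in working order -> K

== STITCH ==
K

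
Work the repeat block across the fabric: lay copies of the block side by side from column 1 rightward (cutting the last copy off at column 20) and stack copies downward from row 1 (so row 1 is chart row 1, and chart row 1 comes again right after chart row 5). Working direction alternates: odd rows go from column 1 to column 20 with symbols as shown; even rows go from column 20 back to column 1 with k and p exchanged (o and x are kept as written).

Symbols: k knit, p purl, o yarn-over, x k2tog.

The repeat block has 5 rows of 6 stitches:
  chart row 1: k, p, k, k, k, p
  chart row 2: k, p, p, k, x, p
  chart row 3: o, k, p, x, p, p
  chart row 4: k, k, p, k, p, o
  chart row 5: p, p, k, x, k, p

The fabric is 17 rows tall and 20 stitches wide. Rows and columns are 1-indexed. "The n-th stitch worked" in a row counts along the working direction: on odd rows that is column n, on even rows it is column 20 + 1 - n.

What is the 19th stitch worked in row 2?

== STITCH ==
k

Derivation:
Row 2 uses chart row ((2-1) mod 5)+1 = 2. Row 2 is even, so WS.
Chart row 2 tiled across columns 1-20: k p p k x p k p p k x p k p p k x p k p
WS row: flip the tiled sequence (start at column 20) and apply k<->p; o and x stay.
Row 2 as worked: k p k x p k k p k x p k k p k x p k k p
Counting 19 along the worked row gives k.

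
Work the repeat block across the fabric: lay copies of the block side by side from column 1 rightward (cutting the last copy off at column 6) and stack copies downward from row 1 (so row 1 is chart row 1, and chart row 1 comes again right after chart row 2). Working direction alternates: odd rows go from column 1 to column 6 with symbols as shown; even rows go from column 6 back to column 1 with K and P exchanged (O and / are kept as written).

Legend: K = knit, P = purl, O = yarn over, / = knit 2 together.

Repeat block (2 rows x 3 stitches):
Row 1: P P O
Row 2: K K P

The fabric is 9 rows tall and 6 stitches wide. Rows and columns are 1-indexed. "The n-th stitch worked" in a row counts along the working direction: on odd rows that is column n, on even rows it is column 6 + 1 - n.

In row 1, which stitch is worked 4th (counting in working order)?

For row 1: chart row = ((1-1) mod 2) + 1 = 1; this is a RS (odd) row.
Chart row 1 tiled across columns 1-6: P P O P P O
Right side: take the tiled row as-is (worked left to right from column 1).
The 4th stitch worked is P.

Stitch:
P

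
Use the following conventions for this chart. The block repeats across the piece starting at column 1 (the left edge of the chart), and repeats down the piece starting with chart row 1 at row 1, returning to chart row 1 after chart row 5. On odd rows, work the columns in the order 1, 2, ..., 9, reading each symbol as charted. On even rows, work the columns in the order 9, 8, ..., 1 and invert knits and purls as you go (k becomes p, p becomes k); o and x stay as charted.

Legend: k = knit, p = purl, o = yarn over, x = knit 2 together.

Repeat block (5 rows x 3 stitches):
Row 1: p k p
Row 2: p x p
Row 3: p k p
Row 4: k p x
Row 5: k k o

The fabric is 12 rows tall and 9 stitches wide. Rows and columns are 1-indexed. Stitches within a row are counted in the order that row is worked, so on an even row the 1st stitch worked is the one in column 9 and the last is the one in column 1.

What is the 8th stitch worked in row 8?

== STITCH ==
p

Derivation:
For row 8: chart row = ((8-1) mod 5) + 1 = 3; this is a WS (even) row.
Chart row 3 tiled across columns 1-9: p k p p k p p k p
WS: work from column 9 back to column 1 (reverse the tiled row), swapping k<->p (o and x unchanged).
Row 8 as worked: k p k k p k k p k
Counting 8 along the worked row gives p.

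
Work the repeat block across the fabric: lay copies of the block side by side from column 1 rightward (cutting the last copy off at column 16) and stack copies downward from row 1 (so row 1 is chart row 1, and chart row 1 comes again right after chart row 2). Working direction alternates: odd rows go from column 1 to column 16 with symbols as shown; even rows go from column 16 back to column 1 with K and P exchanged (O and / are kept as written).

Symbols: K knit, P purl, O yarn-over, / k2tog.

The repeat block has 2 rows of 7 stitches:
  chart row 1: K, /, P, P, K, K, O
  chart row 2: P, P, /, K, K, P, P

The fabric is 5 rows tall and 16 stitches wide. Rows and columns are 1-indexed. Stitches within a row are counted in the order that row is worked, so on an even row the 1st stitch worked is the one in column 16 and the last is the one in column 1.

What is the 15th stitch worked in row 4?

Row 4: (4-1) mod 2 = 1, so use chart row 2. Even row -> WS.
Chart row 2 tiled across columns 1-16: P P / K K P P P P / K K P P P P
WS: work from column 16 back to column 1 (reverse the tiled row), swapping K<->P (O and / unchanged).
Row 4 as worked: K K K K P P / K K K K P P / K K
Counting 15 along the worked row gives K.

Stitch:
K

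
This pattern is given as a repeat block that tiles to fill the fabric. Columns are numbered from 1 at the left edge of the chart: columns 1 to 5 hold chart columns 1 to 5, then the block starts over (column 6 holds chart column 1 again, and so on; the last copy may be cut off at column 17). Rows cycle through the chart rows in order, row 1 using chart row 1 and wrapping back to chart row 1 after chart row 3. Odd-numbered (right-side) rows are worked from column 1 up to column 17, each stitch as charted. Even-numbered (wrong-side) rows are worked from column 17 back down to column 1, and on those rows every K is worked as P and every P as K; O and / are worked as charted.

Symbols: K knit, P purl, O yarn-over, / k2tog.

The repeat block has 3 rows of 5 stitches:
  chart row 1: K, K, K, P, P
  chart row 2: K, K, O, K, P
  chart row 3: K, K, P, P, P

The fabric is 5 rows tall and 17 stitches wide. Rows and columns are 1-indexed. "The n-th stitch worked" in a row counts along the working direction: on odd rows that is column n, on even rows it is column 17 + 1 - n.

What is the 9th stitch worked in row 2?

Row 2: (2-1) mod 3 = 1, so use chart row 2. Even row -> WS.
Chart row 2 tiled across columns 1-17: K K O K P K K O K P K K O K P K K
WS: work from column 17 back to column 1 (reverse the tiled row), swapping K<->P (O and / unchanged).
Row 2 as worked: P P K P O P P K P O P P K P O P P
The 9th stitch worked is P.

Result:
P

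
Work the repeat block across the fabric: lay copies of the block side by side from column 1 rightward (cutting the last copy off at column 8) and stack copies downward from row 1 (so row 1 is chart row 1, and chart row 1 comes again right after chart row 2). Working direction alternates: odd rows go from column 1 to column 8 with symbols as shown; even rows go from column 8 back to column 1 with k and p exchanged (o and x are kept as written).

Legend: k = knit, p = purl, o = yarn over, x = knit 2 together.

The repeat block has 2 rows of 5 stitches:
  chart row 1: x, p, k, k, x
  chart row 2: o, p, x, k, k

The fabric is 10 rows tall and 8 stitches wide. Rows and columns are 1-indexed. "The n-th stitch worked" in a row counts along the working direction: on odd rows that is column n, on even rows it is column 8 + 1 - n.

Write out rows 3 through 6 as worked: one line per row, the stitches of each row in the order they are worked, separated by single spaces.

Row 3: chart row 1, RS - tile across columns 1-8 and work as-is.
Row 4: chart row 2, WS - tiled (columns 1-8): o p x k k o p x; work from column 8 back to 1 with k<->p swapped.
Row 5: chart row 1, RS - tile across columns 1-8 and work as-is.
Row 6: chart row 2, WS - tiled (columns 1-8): o p x k k o p x; work from column 8 back to 1 with k<->p swapped.

Rows as worked:
x p k k x x p k
x k o p p x k o
x p k k x x p k
x k o p p x k o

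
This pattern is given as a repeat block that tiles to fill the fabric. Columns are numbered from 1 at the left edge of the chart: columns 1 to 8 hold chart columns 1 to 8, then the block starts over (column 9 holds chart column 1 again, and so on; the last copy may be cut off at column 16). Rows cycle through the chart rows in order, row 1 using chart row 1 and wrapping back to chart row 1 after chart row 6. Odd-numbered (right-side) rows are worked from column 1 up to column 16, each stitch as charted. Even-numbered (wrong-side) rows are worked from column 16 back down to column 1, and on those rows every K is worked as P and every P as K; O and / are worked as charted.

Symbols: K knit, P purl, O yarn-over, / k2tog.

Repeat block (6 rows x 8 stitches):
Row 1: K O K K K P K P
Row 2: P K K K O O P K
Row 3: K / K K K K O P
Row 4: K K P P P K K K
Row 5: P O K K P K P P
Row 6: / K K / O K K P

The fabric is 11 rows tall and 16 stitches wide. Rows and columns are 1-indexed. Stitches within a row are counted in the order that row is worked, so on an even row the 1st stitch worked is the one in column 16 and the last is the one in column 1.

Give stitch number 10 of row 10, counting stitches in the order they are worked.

== STITCH ==
P

Derivation:
Row 10: (10-1) mod 6 = 3, so use chart row 4. Even row -> WS.
Chart row 4 tiled across columns 1-16: K K P P P K K K K K P P P K K K
Wrong side: read the tiled row from column 16 down to 1 and exchange K with P (leave O, /).
Row 10 as worked: P P P K K K P P P P P K K K P P
Counting 10 along the worked row gives P.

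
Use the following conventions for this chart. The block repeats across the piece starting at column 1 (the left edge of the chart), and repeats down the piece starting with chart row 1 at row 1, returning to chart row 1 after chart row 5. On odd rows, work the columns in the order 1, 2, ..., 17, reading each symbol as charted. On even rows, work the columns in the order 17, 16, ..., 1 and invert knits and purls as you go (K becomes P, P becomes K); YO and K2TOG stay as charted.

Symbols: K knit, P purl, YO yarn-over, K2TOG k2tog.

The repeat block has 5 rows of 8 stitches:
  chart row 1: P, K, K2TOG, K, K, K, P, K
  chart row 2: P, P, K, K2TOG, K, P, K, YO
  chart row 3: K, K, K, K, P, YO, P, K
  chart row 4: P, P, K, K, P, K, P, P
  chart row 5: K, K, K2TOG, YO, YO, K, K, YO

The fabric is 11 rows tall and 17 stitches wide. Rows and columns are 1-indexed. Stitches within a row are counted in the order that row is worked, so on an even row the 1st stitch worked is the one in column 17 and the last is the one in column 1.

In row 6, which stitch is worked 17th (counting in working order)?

Row 6 uses chart row ((6-1) mod 5)+1 = 1. Row 6 is even, so WS.
Chart row 1 tiled across columns 1-17: P K K2TOG K K K P K P K K2TOG K K K P K P
Wrong side: read the tiled row from column 17 down to 1 and exchange K with P (leave YO, K2TOG).
Row 6 as worked: K P K P P P K2TOG P K P K P P P K2TOG P K
The 17th stitch worked is K.

== STITCH ==
K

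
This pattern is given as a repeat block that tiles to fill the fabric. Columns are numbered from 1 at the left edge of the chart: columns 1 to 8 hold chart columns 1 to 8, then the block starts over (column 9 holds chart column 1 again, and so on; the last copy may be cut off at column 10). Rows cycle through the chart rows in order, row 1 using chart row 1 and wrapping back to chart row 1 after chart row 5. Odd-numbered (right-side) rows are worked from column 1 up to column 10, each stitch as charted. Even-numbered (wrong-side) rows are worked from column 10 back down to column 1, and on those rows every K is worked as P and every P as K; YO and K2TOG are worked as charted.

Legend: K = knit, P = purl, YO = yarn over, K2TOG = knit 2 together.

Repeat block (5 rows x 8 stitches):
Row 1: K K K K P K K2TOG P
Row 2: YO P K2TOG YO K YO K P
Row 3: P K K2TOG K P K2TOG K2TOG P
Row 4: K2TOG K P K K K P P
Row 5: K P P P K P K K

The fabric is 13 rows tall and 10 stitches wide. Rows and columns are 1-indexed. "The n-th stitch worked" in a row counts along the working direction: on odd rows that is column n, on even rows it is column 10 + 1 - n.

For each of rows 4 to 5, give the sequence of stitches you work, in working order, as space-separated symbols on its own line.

Row 4: chart row 4, WS - tiled (columns 1-10): K2TOG K P K K K P P K2TOG K; work from column 10 back to 1 with K<->P swapped.
Row 5: chart row 5, RS - tile across columns 1-10 and work as-is.

Rows as worked:
P K2TOG K K P P P K P K2TOG
K P P P K P K K K P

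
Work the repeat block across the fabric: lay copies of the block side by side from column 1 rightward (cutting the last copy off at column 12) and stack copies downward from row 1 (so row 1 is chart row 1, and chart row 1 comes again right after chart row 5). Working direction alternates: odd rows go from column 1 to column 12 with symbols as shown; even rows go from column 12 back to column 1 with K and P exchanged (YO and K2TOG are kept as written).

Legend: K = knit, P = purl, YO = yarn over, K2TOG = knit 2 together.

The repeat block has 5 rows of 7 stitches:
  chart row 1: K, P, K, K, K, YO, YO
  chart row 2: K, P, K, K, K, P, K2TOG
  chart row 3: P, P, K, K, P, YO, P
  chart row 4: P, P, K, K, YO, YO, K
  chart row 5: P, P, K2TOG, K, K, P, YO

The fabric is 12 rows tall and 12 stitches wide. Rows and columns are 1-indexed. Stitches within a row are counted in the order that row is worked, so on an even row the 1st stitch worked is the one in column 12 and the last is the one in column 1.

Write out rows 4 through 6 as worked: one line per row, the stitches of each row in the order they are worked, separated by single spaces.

Rows as worked:
YO P P K K P YO YO P P K K
P P K2TOG K K P YO P P K2TOG K K
P P P K P YO YO P P P K P

Derivation:
Row 4: chart row 4, WS - tiled (columns 1-12): P P K K YO YO K P P K K YO; work from column 12 back to 1 with K<->P swapped.
Row 5: chart row 5, RS - tile across columns 1-12 and work as-is.
Row 6: chart row 1, WS - tiled (columns 1-12): K P K K K YO YO K P K K K; work from column 12 back to 1 with K<->P swapped.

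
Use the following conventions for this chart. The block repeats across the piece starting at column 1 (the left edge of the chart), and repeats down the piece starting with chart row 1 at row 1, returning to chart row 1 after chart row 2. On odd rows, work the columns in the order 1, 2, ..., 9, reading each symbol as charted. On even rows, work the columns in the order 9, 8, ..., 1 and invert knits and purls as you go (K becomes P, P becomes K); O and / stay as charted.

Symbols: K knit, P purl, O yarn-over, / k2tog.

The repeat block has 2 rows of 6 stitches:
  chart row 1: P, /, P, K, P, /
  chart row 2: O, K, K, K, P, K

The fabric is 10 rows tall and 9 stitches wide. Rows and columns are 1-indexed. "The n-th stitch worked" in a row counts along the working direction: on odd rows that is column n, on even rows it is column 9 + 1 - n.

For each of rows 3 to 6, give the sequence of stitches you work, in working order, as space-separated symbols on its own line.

Row 3: chart row 1, RS - tile across columns 1-9 and work as-is.
Row 4: chart row 2, WS - tiled (columns 1-9): O K K K P K O K K; work from column 9 back to 1 with K<->P swapped.
Row 5: chart row 1, RS - tile across columns 1-9 and work as-is.
Row 6: chart row 2, WS - tiled (columns 1-9): O K K K P K O K K; work from column 9 back to 1 with K<->P swapped.

== ROWS AS WORKED ==
P / P K P / P / P
P P O P K P P P O
P / P K P / P / P
P P O P K P P P O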